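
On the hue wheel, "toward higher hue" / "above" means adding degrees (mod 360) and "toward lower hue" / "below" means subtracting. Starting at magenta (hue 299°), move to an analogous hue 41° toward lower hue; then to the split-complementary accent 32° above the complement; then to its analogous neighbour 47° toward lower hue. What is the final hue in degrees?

63°

analog 41° ↓ −41°: 299 − 41 = 258°
split-comp 32° ↑ +212°: 258 + 212 = 470 → 470 − 360 = 110°
analog 47° ↓ −47°: 110 − 47 = 63°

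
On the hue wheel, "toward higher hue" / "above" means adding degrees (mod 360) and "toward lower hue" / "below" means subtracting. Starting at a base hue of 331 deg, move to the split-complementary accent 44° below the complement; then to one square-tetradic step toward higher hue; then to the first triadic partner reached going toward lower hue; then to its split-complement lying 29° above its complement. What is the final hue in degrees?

286°

331 + 136 = 467 → 467 − 360 = 107°   (split-comp 44° ↓)
107 + 90 = 197°   (square ↑)
197 − 120 = 77°   (triadic ↓)
77 + 209 = 286°   (split-comp 29° ↑)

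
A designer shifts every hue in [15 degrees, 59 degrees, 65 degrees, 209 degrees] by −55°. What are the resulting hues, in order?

320°, 4°, 10°, 154°

15 − 55 = -40 → -40 + 360 = 320°
59 − 55 = 4°
65 − 55 = 10°
209 − 55 = 154°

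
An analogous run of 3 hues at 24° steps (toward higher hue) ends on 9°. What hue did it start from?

2 steps of 24° (toward higher hue) give a net shift of +48°.
Start = end − shift: 9 − 48 = -39 → -39 + 360 = 321°

321°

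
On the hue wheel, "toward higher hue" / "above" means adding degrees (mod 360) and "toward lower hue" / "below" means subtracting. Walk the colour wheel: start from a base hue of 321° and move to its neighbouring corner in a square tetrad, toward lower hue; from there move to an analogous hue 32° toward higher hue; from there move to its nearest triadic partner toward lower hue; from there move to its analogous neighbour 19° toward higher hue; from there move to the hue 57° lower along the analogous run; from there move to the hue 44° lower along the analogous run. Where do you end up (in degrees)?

−90° (square ↓): 321 − 90 = 231°
+32° (analog 32° ↑): 231 + 32 = 263°
−120° (triadic ↓): 263 − 120 = 143°
+19° (analog 19° ↑): 143 + 19 = 162°
−57° (analog 57° ↓): 162 − 57 = 105°
−44° (analog 44° ↓): 105 − 44 = 61°

61°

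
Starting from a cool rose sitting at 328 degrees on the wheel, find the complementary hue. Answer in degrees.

148°

The complement sits 180° across the wheel.
328 + 180 = 508 → 508 − 360 = 148°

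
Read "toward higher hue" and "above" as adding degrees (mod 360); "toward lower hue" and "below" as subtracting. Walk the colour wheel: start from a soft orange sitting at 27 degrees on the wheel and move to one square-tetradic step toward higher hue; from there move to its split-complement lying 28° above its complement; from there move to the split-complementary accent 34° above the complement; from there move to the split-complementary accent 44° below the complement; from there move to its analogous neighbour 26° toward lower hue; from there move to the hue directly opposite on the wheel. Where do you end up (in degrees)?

square ↑ +90°: 27 + 90 = 117°
split-comp 28° ↑ +208°: 117 + 208 = 325°
split-comp 34° ↑ +214°: 325 + 214 = 539 → 539 − 360 = 179°
split-comp 44° ↓ +136°: 179 + 136 = 315°
analog 26° ↓ −26°: 315 − 26 = 289°
complement +180°: 289 + 180 = 469 → 469 − 360 = 109°

109°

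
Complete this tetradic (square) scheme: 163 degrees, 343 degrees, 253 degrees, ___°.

A square tetradic scheme places four hues every 90°.
The full set through 163° is {73°, 163°, 253°, 343°}.
Given {163°, 253°, 343°}, the missing hue is 73°.

73°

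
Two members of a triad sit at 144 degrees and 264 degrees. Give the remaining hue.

A triad spaces three hues 120° apart.
The full set is {24°, 144°, 264°}.

24°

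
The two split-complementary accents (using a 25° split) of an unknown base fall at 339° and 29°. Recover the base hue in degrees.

184°

The accents sit 25° either side of the complement, so the complement is their short-arc midpoint on the wheel.
Short-arc midpoint of 339° and 29°: 4°.
Base is 180° from the complement: 4 − 180 = -176 → -176 + 360 = 184°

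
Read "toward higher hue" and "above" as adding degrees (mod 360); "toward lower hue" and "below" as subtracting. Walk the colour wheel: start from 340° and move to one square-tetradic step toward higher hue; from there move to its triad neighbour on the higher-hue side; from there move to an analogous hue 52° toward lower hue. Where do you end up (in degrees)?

138°

square ↑ +90°: 340 + 90 = 430 → 430 − 360 = 70°
triadic ↑ +120°: 70 + 120 = 190°
analog 52° ↓ −52°: 190 − 52 = 138°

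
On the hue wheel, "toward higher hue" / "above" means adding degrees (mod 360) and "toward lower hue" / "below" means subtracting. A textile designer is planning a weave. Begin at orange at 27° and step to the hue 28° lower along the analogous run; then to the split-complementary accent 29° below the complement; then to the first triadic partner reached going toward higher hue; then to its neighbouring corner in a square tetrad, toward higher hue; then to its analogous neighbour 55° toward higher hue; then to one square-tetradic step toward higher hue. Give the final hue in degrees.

145°

−28° (analog 28° ↓): 27 − 28 = -1 → -1 + 360 = 359°
+151° (split-comp 29° ↓): 359 + 151 = 510 → 510 − 360 = 150°
+120° (triadic ↑): 150 + 120 = 270°
+90° (square ↑): 270 + 90 = 360 → 360 − 360 = 0°
+55° (analog 55° ↑): 0 + 55 = 55°
+90° (square ↑): 55 + 90 = 145°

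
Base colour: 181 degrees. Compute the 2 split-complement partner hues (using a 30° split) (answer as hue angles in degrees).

Complement of 181 degrees: 181 + 180 = 361 → 361 − 360 = 1°
1 − 30 = -29 → -29 + 360 = 331°
1 + 30 = 31°

331° and 31°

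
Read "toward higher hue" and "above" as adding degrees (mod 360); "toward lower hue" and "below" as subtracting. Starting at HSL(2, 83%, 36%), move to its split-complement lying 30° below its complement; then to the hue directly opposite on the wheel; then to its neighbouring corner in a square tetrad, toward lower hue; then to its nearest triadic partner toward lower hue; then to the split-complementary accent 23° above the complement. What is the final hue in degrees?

split-comp 30° ↓ +150°: 2 + 150 = 152°
complement +180°: 152 + 180 = 332°
square ↓ −90°: 332 − 90 = 242°
triadic ↓ −120°: 242 − 120 = 122°
split-comp 23° ↑ +203°: 122 + 203 = 325°

325°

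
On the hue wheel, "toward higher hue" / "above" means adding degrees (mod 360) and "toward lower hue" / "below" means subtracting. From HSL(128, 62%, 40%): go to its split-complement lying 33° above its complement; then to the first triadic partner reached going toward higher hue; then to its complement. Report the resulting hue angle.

281°

split-comp 33° ↑ +213°: 128 + 213 = 341°
triadic ↑ +120°: 341 + 120 = 461 → 461 − 360 = 101°
complement +180°: 101 + 180 = 281°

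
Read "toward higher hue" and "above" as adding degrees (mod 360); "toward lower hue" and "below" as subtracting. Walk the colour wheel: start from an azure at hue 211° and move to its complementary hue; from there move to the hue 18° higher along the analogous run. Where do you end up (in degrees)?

49°

complement +180°: 211 + 180 = 391 → 391 − 360 = 31°
analog 18° ↑ +18°: 31 + 18 = 49°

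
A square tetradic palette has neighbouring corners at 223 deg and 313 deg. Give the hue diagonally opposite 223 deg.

A square tetradic scheme places four hues 90° apart; opposite corners are 180° apart.
223 + 180 = 403 → 403 − 360 = 43°

43°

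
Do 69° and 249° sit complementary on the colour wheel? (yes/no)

Angular distance: |69 − 249| = 180 = 180°.
Complementary requires 180°.

yes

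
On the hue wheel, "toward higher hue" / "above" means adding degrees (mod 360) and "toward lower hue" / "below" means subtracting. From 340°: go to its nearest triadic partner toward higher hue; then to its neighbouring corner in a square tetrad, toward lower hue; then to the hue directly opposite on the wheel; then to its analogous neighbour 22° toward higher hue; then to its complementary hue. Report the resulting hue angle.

32°

triadic ↑ +120°: 340 + 120 = 460 → 460 − 360 = 100°
square ↓ −90°: 100 − 90 = 10°
complement +180°: 10 + 180 = 190°
analog 22° ↑ +22°: 190 + 22 = 212°
complement +180°: 212 + 180 = 392 → 392 − 360 = 32°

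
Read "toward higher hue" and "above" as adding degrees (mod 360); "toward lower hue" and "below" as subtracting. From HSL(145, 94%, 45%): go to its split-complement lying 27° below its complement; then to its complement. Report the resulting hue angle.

+153° (split-comp 27° ↓): 145 + 153 = 298°
+180° (complement): 298 + 180 = 478 → 478 − 360 = 118°

118°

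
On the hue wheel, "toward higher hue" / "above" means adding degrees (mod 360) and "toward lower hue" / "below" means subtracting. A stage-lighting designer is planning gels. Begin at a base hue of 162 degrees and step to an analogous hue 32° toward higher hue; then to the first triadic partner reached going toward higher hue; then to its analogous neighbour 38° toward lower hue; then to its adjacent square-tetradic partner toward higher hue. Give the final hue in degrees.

+32° (analog 32° ↑): 162 + 32 = 194°
+120° (triadic ↑): 194 + 120 = 314°
−38° (analog 38° ↓): 314 − 38 = 276°
+90° (square ↑): 276 + 90 = 366 → 366 − 360 = 6°

6°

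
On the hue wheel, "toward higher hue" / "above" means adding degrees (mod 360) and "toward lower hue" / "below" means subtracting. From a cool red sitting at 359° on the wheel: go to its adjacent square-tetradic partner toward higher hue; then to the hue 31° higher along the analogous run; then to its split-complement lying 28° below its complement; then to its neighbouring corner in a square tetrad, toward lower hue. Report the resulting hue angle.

182°

359 + 90 = 449 → 449 − 360 = 89°   (square ↑)
89 + 31 = 120°   (analog 31° ↑)
120 + 152 = 272°   (split-comp 28° ↓)
272 − 90 = 182°   (square ↓)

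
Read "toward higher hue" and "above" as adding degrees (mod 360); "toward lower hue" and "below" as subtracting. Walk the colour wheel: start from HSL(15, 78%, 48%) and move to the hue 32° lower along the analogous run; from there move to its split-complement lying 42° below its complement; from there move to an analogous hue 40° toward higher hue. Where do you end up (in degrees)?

15 − 32 = -17 → -17 + 360 = 343°   (analog 32° ↓)
343 + 138 = 481 → 481 − 360 = 121°   (split-comp 42° ↓)
121 + 40 = 161°   (analog 40° ↑)

161°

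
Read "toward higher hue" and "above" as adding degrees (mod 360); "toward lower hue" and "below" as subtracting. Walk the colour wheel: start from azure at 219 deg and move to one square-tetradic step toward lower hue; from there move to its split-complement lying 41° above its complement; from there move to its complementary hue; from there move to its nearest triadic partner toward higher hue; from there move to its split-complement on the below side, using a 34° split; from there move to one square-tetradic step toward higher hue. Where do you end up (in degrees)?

−90° (square ↓): 219 − 90 = 129°
+221° (split-comp 41° ↑): 129 + 221 = 350°
+180° (complement): 350 + 180 = 530 → 530 − 360 = 170°
+120° (triadic ↑): 170 + 120 = 290°
+146° (split-comp 34° ↓): 290 + 146 = 436 → 436 − 360 = 76°
+90° (square ↑): 76 + 90 = 166°

166°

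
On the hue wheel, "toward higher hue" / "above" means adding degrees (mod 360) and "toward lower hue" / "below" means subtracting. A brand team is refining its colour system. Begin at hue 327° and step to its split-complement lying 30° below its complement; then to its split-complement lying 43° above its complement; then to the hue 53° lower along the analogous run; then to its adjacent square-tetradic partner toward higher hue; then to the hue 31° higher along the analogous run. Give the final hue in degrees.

split-comp 30° ↓ +150°: 327 + 150 = 477 → 477 − 360 = 117°
split-comp 43° ↑ +223°: 117 + 223 = 340°
analog 53° ↓ −53°: 340 − 53 = 287°
square ↑ +90°: 287 + 90 = 377 → 377 − 360 = 17°
analog 31° ↑ +31°: 17 + 31 = 48°

48°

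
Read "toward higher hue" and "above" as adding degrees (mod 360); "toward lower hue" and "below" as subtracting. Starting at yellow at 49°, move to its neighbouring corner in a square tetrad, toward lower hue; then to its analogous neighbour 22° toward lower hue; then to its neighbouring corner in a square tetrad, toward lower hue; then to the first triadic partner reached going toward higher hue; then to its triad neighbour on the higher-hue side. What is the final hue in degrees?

87°

square ↓ −90°: 49 − 90 = -41 → -41 + 360 = 319°
analog 22° ↓ −22°: 319 − 22 = 297°
square ↓ −90°: 297 − 90 = 207°
triadic ↑ +120°: 207 + 120 = 327°
triadic ↑ +120°: 327 + 120 = 447 → 447 − 360 = 87°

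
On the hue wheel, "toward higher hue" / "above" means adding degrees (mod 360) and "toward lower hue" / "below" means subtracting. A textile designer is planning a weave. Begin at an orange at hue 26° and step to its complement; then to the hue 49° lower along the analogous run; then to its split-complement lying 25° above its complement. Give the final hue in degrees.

+180° (complement): 26 + 180 = 206°
−49° (analog 49° ↓): 206 − 49 = 157°
+205° (split-comp 25° ↑): 157 + 205 = 362 → 362 − 360 = 2°

2°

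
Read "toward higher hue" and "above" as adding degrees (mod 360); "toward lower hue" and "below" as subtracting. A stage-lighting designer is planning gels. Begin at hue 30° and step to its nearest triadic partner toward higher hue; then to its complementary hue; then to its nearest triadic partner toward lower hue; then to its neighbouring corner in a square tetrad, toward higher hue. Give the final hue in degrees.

triadic ↑ +120°: 30 + 120 = 150°
complement +180°: 150 + 180 = 330°
triadic ↓ −120°: 330 − 120 = 210°
square ↑ +90°: 210 + 90 = 300°

300°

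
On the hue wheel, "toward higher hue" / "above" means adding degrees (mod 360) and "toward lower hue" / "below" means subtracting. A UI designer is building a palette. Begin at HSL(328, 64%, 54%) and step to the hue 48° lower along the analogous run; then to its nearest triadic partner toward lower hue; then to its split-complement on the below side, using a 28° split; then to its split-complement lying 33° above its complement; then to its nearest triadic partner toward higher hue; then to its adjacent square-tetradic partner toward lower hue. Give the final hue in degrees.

195°

−48° (analog 48° ↓): 328 − 48 = 280°
−120° (triadic ↓): 280 − 120 = 160°
+152° (split-comp 28° ↓): 160 + 152 = 312°
+213° (split-comp 33° ↑): 312 + 213 = 525 → 525 − 360 = 165°
+120° (triadic ↑): 165 + 120 = 285°
−90° (square ↓): 285 − 90 = 195°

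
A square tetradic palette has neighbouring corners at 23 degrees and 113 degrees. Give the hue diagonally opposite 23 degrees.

A square tetradic scheme places four hues 90° apart; opposite corners are 180° apart.
23 + 180 = 203°

203°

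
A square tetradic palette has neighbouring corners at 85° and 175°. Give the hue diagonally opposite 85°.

A square tetradic scheme places four hues 90° apart; opposite corners are 180° apart.
85 + 180 = 265°

265°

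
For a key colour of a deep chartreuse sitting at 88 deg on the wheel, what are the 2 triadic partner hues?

208° and 328°

88 + 120 = 208°
88 + 240 = 328°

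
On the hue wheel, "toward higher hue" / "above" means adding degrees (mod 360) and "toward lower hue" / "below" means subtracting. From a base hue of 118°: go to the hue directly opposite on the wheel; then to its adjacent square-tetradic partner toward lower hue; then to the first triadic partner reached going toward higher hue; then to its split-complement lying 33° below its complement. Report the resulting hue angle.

118 + 180 = 298°   (complement)
298 − 90 = 208°   (square ↓)
208 + 120 = 328°   (triadic ↑)
328 + 147 = 475 → 475 − 360 = 115°   (split-comp 33° ↓)

115°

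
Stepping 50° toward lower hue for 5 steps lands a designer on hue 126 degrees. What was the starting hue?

16°

5 steps of 50° (toward lower hue) give a net shift of −250°.
Start = end − shift: 126 + 250 = 376 → 376 − 360 = 16°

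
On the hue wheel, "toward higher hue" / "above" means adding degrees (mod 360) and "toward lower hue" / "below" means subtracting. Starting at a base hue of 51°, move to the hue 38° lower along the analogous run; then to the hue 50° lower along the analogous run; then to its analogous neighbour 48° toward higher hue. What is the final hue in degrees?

51 − 38 = 13°   (analog 38° ↓)
13 − 50 = -37 → -37 + 360 = 323°   (analog 50° ↓)
323 + 48 = 371 → 371 − 360 = 11°   (analog 48° ↑)

11°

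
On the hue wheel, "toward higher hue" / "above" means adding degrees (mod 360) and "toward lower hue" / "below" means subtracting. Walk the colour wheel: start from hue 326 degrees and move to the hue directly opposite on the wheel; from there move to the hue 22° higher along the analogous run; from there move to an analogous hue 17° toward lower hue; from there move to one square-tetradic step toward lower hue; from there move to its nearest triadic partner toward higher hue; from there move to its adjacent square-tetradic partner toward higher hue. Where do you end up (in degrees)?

complement +180°: 326 + 180 = 506 → 506 − 360 = 146°
analog 22° ↑ +22°: 146 + 22 = 168°
analog 17° ↓ −17°: 168 − 17 = 151°
square ↓ −90°: 151 − 90 = 61°
triadic ↑ +120°: 61 + 120 = 181°
square ↑ +90°: 181 + 90 = 271°

271°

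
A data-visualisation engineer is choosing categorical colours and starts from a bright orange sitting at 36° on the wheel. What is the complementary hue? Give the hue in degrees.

The complement sits 180° across the wheel.
36 + 180 = 216°

216°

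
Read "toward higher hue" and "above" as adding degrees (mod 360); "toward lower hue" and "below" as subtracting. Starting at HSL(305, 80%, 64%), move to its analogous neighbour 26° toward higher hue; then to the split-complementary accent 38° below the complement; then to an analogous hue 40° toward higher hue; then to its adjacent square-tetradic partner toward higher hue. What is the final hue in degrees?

243°

analog 26° ↑ +26°: 305 + 26 = 331°
split-comp 38° ↓ +142°: 331 + 142 = 473 → 473 − 360 = 113°
analog 40° ↑ +40°: 113 + 40 = 153°
square ↑ +90°: 153 + 90 = 243°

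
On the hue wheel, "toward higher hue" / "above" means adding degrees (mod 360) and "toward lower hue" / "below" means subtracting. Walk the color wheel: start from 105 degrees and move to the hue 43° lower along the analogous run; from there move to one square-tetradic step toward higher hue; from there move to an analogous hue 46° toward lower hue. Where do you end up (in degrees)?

106°

−43° (analog 43° ↓): 105 − 43 = 62°
+90° (square ↑): 62 + 90 = 152°
−46° (analog 46° ↓): 152 − 46 = 106°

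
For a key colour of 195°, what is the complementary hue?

195 + 180 = 375 → 375 − 360 = 15°

15°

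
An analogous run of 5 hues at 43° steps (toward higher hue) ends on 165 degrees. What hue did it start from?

4 steps of 43° (toward higher hue) give a net shift of +172°.
Start = end − shift: 165 − 172 = -7 → -7 + 360 = 353°

353°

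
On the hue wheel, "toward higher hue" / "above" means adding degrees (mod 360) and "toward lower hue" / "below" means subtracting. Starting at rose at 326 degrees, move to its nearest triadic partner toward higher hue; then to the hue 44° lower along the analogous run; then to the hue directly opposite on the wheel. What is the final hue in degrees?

222°

+120° (triadic ↑): 326 + 120 = 446 → 446 − 360 = 86°
−44° (analog 44° ↓): 86 − 44 = 42°
+180° (complement): 42 + 180 = 222°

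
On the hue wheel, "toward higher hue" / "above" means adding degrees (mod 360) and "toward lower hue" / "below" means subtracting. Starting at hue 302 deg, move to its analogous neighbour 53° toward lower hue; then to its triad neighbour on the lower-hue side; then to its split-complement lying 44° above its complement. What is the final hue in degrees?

−53° (analog 53° ↓): 302 − 53 = 249°
−120° (triadic ↓): 249 − 120 = 129°
+224° (split-comp 44° ↑): 129 + 224 = 353°

353°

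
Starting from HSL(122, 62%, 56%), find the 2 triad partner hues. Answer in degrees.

A triad places three hues 120° apart.
122 + 120 = 242°
122 + 240 = 362 → 362 − 360 = 2°

242° and 2°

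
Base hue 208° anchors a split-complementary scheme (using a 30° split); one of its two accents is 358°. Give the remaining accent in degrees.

58°

Split-complementary hues sit 30° either side of the complement.
Complement of the base 208°: 208 + 180 = 388 → 388 − 360 = 28°
The given accent 358° is 30° one side of 28°; the other accent sits 30° the other side: 28 + 30 = 58°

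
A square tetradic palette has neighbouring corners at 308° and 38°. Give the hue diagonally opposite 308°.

A square tetradic scheme places four hues 90° apart; opposite corners are 180° apart.
308 + 180 = 488 → 488 − 360 = 128°

128°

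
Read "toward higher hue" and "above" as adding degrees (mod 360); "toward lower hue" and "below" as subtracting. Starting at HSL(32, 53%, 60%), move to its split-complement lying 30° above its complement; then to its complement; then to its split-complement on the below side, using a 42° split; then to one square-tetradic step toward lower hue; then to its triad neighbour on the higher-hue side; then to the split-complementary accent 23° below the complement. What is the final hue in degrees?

27°

+210° (split-comp 30° ↑): 32 + 210 = 242°
+180° (complement): 242 + 180 = 422 → 422 − 360 = 62°
+138° (split-comp 42° ↓): 62 + 138 = 200°
−90° (square ↓): 200 − 90 = 110°
+120° (triadic ↑): 110 + 120 = 230°
+157° (split-comp 23° ↓): 230 + 157 = 387 → 387 − 360 = 27°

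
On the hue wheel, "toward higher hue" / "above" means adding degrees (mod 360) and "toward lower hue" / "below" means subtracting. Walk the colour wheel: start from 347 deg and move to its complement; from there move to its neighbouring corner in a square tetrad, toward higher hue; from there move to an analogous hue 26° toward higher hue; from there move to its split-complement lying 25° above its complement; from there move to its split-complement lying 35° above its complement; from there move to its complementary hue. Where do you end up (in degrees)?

complement +180°: 347 + 180 = 527 → 527 − 360 = 167°
square ↑ +90°: 167 + 90 = 257°
analog 26° ↑ +26°: 257 + 26 = 283°
split-comp 25° ↑ +205°: 283 + 205 = 488 → 488 − 360 = 128°
split-comp 35° ↑ +215°: 128 + 215 = 343°
complement +180°: 343 + 180 = 523 → 523 − 360 = 163°

163°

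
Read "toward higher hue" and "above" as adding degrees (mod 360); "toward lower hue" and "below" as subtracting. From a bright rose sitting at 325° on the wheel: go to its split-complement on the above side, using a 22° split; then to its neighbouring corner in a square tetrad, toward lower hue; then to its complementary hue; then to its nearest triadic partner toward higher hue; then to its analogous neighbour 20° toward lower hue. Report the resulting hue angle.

+202° (split-comp 22° ↑): 325 + 202 = 527 → 527 − 360 = 167°
−90° (square ↓): 167 − 90 = 77°
+180° (complement): 77 + 180 = 257°
+120° (triadic ↑): 257 + 120 = 377 → 377 − 360 = 17°
−20° (analog 20° ↓): 17 − 20 = -3 → -3 + 360 = 357°

357°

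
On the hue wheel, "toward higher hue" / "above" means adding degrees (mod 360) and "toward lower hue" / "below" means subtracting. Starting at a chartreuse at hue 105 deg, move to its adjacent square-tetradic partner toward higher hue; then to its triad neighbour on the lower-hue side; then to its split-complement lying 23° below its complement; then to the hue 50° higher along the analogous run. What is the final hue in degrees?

282°

+90° (square ↑): 105 + 90 = 195°
−120° (triadic ↓): 195 − 120 = 75°
+157° (split-comp 23° ↓): 75 + 157 = 232°
+50° (analog 50° ↑): 232 + 50 = 282°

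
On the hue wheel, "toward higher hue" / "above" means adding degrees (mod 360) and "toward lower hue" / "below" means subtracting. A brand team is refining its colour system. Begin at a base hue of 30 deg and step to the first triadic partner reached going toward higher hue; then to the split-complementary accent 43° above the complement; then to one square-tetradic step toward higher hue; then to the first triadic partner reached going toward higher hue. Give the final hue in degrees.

triadic ↑ +120°: 30 + 120 = 150°
split-comp 43° ↑ +223°: 150 + 223 = 373 → 373 − 360 = 13°
square ↑ +90°: 13 + 90 = 103°
triadic ↑ +120°: 103 + 120 = 223°

223°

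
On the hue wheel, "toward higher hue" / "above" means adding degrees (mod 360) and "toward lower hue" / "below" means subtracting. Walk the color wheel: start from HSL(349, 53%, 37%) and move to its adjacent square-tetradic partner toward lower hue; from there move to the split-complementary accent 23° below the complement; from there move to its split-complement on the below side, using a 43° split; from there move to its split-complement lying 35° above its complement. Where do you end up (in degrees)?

48°

square ↓ −90°: 349 − 90 = 259°
split-comp 23° ↓ +157°: 259 + 157 = 416 → 416 − 360 = 56°
split-comp 43° ↓ +137°: 56 + 137 = 193°
split-comp 35° ↑ +215°: 193 + 215 = 408 → 408 − 360 = 48°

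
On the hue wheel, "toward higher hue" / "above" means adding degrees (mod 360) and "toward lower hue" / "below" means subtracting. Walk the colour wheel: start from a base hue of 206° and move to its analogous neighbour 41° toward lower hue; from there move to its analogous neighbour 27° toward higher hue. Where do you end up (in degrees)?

192°

206 − 41 = 165°   (analog 41° ↓)
165 + 27 = 192°   (analog 27° ↑)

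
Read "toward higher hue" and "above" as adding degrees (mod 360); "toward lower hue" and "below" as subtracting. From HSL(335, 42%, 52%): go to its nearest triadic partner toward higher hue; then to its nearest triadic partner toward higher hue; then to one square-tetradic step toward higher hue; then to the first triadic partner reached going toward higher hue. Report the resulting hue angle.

335 + 120 = 455 → 455 − 360 = 95°   (triadic ↑)
95 + 120 = 215°   (triadic ↑)
215 + 90 = 305°   (square ↑)
305 + 120 = 425 → 425 − 360 = 65°   (triadic ↑)

65°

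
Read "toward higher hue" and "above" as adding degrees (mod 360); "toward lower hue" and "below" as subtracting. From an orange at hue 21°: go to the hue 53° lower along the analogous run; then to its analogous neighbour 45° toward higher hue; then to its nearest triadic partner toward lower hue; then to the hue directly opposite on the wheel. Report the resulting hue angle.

73°

21 − 53 = -32 → -32 + 360 = 328°   (analog 53° ↓)
328 + 45 = 373 → 373 − 360 = 13°   (analog 45° ↑)
13 − 120 = -107 → -107 + 360 = 253°   (triadic ↓)
253 + 180 = 433 → 433 − 360 = 73°   (complement)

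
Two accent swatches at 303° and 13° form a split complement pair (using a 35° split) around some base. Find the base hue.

The accents sit 35° either side of the complement, so the complement is their short-arc midpoint on the wheel.
Short-arc midpoint of 303° and 13°: 338°.
Base is 180° from the complement: 338 − 180 = 158°

158°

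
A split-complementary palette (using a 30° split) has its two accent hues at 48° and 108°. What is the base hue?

258°

The accents sit 30° either side of the complement, so the complement is their short-arc midpoint on the wheel.
Short-arc midpoint of 48° and 108°: 78°.
Base is 180° from the complement: 78 − 180 = -102 → -102 + 360 = 258°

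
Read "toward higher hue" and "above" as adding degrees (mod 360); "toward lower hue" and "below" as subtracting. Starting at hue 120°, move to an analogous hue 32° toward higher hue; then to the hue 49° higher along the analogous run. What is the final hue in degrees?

+32° (analog 32° ↑): 120 + 32 = 152°
+49° (analog 49° ↑): 152 + 49 = 201°

201°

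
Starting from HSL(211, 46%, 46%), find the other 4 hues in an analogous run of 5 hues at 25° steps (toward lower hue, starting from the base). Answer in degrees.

186°, 161°, 136°, and 111°

Analogous hues sit every 25° along the wheel.
211 − 25 = 186°
211 − 50 = 161°
211 − 75 = 136°
211 − 100 = 111°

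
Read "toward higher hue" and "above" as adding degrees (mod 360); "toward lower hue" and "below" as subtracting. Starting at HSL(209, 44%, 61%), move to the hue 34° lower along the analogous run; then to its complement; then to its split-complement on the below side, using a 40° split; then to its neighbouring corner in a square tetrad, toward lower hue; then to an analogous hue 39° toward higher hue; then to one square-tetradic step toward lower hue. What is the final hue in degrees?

354°

−34° (analog 34° ↓): 209 − 34 = 175°
+180° (complement): 175 + 180 = 355°
+140° (split-comp 40° ↓): 355 + 140 = 495 → 495 − 360 = 135°
−90° (square ↓): 135 − 90 = 45°
+39° (analog 39° ↑): 45 + 39 = 84°
−90° (square ↓): 84 − 90 = -6 → -6 + 360 = 354°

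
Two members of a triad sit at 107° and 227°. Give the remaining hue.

A triad spaces three hues 120° apart.
The full set is {107°, 227°, 347°}.

347°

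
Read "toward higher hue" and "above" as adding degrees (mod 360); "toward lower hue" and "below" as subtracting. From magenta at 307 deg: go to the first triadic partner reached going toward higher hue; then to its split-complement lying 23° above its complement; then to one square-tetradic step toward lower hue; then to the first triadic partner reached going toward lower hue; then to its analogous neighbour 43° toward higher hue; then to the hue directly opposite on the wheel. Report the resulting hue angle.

triadic ↑ +120°: 307 + 120 = 427 → 427 − 360 = 67°
split-comp 23° ↑ +203°: 67 + 203 = 270°
square ↓ −90°: 270 − 90 = 180°
triadic ↓ −120°: 180 − 120 = 60°
analog 43° ↑ +43°: 60 + 43 = 103°
complement +180°: 103 + 180 = 283°

283°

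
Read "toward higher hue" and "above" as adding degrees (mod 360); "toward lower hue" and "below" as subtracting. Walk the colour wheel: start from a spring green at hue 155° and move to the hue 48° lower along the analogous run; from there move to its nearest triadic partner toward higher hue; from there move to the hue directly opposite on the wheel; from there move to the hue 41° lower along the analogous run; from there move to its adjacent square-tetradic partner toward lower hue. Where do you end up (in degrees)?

276°

−48° (analog 48° ↓): 155 − 48 = 107°
+120° (triadic ↑): 107 + 120 = 227°
+180° (complement): 227 + 180 = 407 → 407 − 360 = 47°
−41° (analog 41° ↓): 47 − 41 = 6°
−90° (square ↓): 6 − 90 = -84 → -84 + 360 = 276°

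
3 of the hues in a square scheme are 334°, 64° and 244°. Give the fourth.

154°

A square tetradic scheme places four hues every 90°.
The full set through 64° is {64°, 154°, 244°, 334°}.
Given {64°, 244°, 334°}, the missing hue is 154°.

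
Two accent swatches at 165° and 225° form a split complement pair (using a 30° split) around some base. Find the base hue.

15°

The accents sit 30° either side of the complement, so the complement is their short-arc midpoint on the wheel.
Short-arc midpoint of 165° and 225°: 195°.
Base is 180° from the complement: 195 − 180 = 15°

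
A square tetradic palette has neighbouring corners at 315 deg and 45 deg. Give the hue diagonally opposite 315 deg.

A square tetradic scheme places four hues 90° apart; opposite corners are 180° apart.
315 + 180 = 495 → 495 − 360 = 135°

135°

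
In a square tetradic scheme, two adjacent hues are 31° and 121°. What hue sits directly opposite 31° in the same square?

A square tetradic scheme places four hues 90° apart; opposite corners are 180° apart.
31 + 180 = 211°

211°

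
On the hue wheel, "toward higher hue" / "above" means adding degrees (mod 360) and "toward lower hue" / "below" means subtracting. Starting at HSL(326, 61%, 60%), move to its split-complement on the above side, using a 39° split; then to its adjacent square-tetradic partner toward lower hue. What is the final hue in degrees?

326 + 219 = 545 → 545 − 360 = 185°   (split-comp 39° ↑)
185 − 90 = 95°   (square ↓)

95°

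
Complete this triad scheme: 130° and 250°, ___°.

10°

A triad places three hues 120° apart.
The full set through 130° is {10°, 130°, 250°}.
Given {130°, 250°}, the missing hue is 10°.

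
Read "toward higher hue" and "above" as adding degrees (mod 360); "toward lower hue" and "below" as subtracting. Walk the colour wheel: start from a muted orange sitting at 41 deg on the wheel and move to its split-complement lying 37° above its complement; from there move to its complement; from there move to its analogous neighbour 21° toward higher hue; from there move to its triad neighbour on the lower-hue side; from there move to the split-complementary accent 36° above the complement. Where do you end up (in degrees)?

+217° (split-comp 37° ↑): 41 + 217 = 258°
+180° (complement): 258 + 180 = 438 → 438 − 360 = 78°
+21° (analog 21° ↑): 78 + 21 = 99°
−120° (triadic ↓): 99 − 120 = -21 → -21 + 360 = 339°
+216° (split-comp 36° ↑): 339 + 216 = 555 → 555 − 360 = 195°

195°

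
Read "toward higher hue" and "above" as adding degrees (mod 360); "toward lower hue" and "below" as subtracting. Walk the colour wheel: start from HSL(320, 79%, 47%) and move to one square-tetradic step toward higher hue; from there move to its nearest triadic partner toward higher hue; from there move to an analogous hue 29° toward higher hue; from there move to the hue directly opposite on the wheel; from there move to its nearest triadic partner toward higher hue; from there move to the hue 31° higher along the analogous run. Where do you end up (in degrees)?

square ↑ +90°: 320 + 90 = 410 → 410 − 360 = 50°
triadic ↑ +120°: 50 + 120 = 170°
analog 29° ↑ +29°: 170 + 29 = 199°
complement +180°: 199 + 180 = 379 → 379 − 360 = 19°
triadic ↑ +120°: 19 + 120 = 139°
analog 31° ↑ +31°: 139 + 31 = 170°

170°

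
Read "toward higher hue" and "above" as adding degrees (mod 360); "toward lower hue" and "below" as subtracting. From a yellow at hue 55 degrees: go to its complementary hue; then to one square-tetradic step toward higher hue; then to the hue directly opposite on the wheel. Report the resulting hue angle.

complement +180°: 55 + 180 = 235°
square ↑ +90°: 235 + 90 = 325°
complement +180°: 325 + 180 = 505 → 505 − 360 = 145°

145°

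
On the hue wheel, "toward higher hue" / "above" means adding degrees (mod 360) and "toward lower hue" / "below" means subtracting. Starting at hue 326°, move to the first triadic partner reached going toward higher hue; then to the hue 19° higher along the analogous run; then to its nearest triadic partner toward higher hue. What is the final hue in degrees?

225°

+120° (triadic ↑): 326 + 120 = 446 → 446 − 360 = 86°
+19° (analog 19° ↑): 86 + 19 = 105°
+120° (triadic ↑): 105 + 120 = 225°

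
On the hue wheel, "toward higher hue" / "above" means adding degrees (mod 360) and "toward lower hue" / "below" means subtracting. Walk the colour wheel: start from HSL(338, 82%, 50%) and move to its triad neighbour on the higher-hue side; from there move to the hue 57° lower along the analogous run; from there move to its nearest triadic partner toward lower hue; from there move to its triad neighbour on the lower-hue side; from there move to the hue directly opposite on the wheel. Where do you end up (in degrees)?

341°

triadic ↑ +120°: 338 + 120 = 458 → 458 − 360 = 98°
analog 57° ↓ −57°: 98 − 57 = 41°
triadic ↓ −120°: 41 − 120 = -79 → -79 + 360 = 281°
triadic ↓ −120°: 281 − 120 = 161°
complement +180°: 161 + 180 = 341°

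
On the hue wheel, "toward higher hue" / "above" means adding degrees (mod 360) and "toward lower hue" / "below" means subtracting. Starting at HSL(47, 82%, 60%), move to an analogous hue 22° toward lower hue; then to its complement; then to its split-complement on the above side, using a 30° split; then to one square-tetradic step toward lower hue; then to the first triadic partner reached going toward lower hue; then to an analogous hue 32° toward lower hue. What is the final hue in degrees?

analog 22° ↓ −22°: 47 − 22 = 25°
complement +180°: 25 + 180 = 205°
split-comp 30° ↑ +210°: 205 + 210 = 415 → 415 − 360 = 55°
square ↓ −90°: 55 − 90 = -35 → -35 + 360 = 325°
triadic ↓ −120°: 325 − 120 = 205°
analog 32° ↓ −32°: 205 − 32 = 173°

173°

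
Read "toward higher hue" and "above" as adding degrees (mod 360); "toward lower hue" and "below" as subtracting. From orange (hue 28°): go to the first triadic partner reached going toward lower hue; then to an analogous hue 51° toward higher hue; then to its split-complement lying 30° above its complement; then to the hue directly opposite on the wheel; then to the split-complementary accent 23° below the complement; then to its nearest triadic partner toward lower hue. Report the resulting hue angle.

−120° (triadic ↓): 28 − 120 = -92 → -92 + 360 = 268°
+51° (analog 51° ↑): 268 + 51 = 319°
+210° (split-comp 30° ↑): 319 + 210 = 529 → 529 − 360 = 169°
+180° (complement): 169 + 180 = 349°
+157° (split-comp 23° ↓): 349 + 157 = 506 → 506 − 360 = 146°
−120° (triadic ↓): 146 − 120 = 26°

26°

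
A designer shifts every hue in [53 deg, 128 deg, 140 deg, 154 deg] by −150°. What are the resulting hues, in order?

263°, 338°, 350°, 4°

53 − 150 = -97 → -97 + 360 = 263°
128 − 150 = -22 → -22 + 360 = 338°
140 − 150 = -10 → -10 + 360 = 350°
154 − 150 = 4°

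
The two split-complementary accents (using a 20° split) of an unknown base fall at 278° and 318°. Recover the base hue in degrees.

The accents sit 20° either side of the complement, so the complement is their short-arc midpoint on the wheel.
Short-arc midpoint of 278° and 318°: 298°.
Base is 180° from the complement: 298 − 180 = 118°

118°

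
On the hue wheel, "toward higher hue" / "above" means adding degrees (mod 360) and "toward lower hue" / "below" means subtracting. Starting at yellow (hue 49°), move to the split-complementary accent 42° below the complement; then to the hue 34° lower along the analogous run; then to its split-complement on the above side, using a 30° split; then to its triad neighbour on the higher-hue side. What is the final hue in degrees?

123°

split-comp 42° ↓ +138°: 49 + 138 = 187°
analog 34° ↓ −34°: 187 − 34 = 153°
split-comp 30° ↑ +210°: 153 + 210 = 363 → 363 − 360 = 3°
triadic ↑ +120°: 3 + 120 = 123°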